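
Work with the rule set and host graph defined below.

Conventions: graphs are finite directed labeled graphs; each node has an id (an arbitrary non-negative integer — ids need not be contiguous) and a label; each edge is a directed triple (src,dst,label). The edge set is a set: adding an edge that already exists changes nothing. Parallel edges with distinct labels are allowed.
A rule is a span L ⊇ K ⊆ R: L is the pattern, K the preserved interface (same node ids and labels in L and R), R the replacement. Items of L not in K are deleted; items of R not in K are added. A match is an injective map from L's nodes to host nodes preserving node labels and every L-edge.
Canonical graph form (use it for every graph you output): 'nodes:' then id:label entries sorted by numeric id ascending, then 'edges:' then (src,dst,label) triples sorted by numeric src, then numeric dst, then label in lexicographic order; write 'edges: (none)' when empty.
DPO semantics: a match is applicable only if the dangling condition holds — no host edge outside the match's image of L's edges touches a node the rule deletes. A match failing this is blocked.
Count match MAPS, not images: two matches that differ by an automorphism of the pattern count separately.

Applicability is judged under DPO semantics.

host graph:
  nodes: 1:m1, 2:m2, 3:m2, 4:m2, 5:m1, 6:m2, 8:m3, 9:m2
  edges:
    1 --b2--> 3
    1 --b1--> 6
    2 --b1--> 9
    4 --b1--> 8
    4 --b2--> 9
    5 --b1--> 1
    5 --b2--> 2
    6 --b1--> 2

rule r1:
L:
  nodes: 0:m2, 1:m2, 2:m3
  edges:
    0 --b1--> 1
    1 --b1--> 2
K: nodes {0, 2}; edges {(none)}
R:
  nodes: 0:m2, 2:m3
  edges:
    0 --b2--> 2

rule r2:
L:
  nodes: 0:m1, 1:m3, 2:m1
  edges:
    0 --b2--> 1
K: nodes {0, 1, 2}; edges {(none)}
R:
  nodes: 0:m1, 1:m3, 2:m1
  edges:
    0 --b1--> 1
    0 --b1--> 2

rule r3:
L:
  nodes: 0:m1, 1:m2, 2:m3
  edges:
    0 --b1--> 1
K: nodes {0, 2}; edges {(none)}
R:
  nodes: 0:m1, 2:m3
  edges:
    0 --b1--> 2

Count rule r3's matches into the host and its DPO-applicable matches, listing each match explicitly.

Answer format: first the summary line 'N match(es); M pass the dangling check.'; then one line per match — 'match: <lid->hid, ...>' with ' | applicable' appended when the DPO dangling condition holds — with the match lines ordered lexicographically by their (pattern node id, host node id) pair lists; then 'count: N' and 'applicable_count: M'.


1 match(es); 0 pass the dangling check.
match: 0->1, 1->6, 2->8
count: 1
applicable_count: 0


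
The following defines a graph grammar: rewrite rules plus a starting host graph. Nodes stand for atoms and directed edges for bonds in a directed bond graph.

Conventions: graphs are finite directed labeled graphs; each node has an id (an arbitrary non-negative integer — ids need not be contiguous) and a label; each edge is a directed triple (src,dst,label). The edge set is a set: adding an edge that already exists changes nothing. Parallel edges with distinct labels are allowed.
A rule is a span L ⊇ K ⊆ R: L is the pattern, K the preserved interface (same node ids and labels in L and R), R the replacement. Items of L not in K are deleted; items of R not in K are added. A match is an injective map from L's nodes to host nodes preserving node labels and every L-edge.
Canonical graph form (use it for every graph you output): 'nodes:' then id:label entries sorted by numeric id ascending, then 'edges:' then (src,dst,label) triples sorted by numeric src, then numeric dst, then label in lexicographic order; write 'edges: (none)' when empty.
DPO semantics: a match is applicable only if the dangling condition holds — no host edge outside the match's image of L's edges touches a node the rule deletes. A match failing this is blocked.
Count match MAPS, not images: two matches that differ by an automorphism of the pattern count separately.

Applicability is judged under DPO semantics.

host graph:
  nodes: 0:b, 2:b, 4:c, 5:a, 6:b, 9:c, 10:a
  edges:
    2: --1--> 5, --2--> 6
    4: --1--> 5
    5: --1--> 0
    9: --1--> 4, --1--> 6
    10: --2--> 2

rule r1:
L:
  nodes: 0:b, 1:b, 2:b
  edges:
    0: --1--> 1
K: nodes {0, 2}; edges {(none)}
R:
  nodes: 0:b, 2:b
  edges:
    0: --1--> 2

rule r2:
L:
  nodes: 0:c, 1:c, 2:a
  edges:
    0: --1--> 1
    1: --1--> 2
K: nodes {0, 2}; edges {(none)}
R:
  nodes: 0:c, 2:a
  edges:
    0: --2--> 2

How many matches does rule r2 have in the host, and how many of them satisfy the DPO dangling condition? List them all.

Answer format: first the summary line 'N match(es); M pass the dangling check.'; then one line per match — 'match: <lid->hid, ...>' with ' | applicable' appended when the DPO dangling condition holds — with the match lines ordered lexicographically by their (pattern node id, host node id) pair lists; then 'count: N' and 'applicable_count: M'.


1 match(es); 1 pass the dangling check.
match: 0->9, 1->4, 2->5 | applicable
count: 1
applicable_count: 1


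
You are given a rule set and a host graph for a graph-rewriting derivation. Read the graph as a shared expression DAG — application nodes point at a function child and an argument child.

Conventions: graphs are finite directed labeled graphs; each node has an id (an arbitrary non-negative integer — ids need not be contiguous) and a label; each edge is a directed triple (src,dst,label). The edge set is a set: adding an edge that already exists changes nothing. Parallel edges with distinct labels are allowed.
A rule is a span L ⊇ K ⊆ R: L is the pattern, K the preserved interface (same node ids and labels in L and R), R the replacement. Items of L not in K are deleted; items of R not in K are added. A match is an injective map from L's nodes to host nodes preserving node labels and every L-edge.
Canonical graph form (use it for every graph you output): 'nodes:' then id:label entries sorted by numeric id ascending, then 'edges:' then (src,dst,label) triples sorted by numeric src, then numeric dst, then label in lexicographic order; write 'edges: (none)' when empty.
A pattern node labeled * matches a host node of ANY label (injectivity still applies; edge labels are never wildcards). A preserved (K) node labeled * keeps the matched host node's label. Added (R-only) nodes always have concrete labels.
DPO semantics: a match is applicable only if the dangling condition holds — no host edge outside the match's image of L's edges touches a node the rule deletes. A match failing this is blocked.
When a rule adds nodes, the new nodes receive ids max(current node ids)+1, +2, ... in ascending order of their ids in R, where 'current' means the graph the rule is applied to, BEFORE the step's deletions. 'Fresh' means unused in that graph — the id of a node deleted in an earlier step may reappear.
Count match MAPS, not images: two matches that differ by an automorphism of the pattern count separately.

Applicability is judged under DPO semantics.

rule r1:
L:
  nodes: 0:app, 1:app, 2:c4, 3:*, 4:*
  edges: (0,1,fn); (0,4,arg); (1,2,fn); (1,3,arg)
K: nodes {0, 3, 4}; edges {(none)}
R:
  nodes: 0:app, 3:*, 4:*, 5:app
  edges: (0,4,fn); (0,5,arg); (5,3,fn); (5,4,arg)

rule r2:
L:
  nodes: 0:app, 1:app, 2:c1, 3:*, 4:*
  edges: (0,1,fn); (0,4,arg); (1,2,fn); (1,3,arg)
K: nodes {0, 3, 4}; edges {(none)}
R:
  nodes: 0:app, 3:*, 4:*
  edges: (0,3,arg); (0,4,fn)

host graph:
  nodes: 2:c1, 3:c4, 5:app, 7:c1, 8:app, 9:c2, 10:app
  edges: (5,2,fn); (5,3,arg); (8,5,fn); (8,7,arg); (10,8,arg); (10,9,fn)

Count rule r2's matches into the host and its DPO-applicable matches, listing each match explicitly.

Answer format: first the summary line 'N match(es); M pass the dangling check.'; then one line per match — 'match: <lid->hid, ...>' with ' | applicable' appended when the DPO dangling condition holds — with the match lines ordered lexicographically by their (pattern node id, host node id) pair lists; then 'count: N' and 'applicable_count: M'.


1 match(es); 1 pass the dangling check.
match: 0->8, 1->5, 2->2, 3->3, 4->7 | applicable
count: 1
applicable_count: 1


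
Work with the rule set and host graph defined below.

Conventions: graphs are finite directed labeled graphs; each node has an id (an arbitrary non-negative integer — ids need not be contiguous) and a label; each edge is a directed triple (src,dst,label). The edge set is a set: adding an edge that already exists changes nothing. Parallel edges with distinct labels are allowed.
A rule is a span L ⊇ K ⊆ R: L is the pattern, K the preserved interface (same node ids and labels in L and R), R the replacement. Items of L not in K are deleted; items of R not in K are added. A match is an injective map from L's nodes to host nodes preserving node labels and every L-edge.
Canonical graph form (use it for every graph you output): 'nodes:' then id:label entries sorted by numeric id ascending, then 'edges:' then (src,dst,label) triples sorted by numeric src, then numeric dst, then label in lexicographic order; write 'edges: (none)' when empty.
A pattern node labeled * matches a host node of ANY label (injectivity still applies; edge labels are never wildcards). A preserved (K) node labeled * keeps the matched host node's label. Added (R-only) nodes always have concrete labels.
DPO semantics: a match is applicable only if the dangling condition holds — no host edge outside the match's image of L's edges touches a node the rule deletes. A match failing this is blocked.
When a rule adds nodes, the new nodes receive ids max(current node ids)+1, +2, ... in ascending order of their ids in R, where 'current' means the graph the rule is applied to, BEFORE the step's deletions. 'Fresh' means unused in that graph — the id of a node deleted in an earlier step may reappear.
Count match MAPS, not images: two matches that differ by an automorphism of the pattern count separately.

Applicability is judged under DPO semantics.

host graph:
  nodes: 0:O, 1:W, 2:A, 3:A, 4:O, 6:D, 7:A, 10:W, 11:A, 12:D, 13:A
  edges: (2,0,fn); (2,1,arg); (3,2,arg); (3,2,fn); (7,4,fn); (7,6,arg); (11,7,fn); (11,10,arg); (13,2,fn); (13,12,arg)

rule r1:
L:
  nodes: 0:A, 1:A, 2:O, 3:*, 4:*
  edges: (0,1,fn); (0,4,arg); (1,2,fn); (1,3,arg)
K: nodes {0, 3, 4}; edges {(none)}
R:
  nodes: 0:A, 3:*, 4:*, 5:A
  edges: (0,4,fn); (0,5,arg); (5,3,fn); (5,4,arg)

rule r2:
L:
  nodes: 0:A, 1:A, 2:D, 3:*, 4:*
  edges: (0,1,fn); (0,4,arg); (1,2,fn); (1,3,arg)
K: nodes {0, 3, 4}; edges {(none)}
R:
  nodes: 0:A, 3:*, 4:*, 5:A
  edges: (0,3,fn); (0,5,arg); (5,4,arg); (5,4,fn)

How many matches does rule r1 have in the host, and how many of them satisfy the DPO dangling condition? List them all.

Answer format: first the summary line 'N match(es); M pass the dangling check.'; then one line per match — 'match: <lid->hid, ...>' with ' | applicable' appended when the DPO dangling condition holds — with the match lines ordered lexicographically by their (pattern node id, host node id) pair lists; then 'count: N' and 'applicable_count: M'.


2 match(es); 1 pass the dangling check.
match: 0->11, 1->7, 2->4, 3->6, 4->10 | applicable
match: 0->13, 1->2, 2->0, 3->1, 4->12
count: 2
applicable_count: 1


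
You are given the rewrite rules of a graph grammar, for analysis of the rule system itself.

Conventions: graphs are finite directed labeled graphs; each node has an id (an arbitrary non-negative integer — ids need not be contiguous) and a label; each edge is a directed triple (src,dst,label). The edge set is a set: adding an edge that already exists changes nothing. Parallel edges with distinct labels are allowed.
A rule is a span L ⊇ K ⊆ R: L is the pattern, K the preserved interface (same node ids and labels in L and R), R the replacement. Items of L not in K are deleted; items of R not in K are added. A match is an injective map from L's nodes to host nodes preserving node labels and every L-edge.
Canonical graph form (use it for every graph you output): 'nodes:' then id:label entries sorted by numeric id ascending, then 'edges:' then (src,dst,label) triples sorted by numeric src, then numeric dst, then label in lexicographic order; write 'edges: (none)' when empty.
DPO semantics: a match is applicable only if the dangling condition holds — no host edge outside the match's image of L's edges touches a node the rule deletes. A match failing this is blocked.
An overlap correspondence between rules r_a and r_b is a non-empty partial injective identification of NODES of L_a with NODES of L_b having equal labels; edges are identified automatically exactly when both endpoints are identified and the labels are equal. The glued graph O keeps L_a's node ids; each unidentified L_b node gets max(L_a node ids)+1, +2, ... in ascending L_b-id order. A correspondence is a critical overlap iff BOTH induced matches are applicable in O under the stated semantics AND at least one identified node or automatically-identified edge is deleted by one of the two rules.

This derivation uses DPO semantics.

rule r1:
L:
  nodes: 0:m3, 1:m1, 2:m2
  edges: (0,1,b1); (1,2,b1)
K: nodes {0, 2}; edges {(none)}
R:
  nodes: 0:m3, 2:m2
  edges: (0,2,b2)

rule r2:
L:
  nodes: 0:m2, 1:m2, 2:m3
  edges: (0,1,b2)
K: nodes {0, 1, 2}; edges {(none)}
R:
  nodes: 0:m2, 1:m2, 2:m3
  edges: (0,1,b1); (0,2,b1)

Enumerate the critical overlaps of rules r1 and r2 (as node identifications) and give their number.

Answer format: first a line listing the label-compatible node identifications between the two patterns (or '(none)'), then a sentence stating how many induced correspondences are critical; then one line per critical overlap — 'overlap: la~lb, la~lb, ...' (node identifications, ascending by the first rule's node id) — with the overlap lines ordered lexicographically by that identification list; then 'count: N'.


label-compatible node identifications between L(r1) and L(r2): 0~2, 2~0, 2~1
0 of the induced correspondences are critical overlaps of r1 and r2.
count: 0


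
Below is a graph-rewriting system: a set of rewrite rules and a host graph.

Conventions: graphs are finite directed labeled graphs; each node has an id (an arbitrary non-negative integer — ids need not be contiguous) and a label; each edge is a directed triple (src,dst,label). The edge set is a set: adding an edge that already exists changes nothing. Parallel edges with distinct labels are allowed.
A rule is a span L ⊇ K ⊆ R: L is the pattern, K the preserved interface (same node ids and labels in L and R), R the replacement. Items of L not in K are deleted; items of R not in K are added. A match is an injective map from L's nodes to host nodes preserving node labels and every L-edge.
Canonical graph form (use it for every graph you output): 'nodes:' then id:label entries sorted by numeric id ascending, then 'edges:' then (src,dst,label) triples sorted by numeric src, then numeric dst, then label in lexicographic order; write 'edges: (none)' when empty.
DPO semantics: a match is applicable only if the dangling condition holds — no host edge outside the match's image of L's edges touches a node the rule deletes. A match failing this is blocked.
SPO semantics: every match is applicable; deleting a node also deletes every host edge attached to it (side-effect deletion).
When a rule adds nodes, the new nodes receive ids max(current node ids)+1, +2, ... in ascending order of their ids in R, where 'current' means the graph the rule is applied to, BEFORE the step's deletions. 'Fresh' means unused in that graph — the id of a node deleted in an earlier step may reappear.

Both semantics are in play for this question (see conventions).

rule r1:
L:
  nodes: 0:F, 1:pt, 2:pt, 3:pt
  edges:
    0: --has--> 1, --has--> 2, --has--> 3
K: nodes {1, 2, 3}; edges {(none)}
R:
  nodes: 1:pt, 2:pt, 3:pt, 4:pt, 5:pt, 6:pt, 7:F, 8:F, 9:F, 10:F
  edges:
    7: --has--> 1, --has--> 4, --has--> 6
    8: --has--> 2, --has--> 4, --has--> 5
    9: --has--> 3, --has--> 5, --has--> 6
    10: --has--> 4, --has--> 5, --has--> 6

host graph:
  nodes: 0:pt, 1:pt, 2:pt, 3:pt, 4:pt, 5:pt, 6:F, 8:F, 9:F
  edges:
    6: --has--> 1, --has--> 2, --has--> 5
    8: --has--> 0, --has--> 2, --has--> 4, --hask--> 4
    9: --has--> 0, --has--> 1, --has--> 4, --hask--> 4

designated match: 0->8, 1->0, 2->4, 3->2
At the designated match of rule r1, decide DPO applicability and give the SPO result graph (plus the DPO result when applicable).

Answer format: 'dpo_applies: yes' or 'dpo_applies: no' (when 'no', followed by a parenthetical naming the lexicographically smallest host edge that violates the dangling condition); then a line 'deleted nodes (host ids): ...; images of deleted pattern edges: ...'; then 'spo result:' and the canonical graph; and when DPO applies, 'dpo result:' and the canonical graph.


dpo_applies: no
(the rule deletes node 8, which keeps host edge (8,4,hask) outside the match image — the dangling condition fails, DPO blocks; SPO proceeds and side-deletes such edges)
deleted nodes (host ids): 8; images of deleted pattern edges: (8,0,has); (8,2,has); (8,4,has)
spo result:
nodes: 0:pt, 1:pt, 2:pt, 3:pt, 4:pt, 5:pt, 6:F, 9:F, 10:pt, 11:pt, 12:pt, 13:F, 14:F, 15:F, 16:F
edges: (6,1,has); (6,2,has); (6,5,has); (9,0,has); (9,1,has); (9,4,has); (9,4,hask); (13,0,has); (13,10,has); (13,12,has); (14,4,has); (14,10,has); (14,11,has); (15,2,has); (15,11,has); (15,12,has); (16,10,has); (16,11,has); (16,12,has)


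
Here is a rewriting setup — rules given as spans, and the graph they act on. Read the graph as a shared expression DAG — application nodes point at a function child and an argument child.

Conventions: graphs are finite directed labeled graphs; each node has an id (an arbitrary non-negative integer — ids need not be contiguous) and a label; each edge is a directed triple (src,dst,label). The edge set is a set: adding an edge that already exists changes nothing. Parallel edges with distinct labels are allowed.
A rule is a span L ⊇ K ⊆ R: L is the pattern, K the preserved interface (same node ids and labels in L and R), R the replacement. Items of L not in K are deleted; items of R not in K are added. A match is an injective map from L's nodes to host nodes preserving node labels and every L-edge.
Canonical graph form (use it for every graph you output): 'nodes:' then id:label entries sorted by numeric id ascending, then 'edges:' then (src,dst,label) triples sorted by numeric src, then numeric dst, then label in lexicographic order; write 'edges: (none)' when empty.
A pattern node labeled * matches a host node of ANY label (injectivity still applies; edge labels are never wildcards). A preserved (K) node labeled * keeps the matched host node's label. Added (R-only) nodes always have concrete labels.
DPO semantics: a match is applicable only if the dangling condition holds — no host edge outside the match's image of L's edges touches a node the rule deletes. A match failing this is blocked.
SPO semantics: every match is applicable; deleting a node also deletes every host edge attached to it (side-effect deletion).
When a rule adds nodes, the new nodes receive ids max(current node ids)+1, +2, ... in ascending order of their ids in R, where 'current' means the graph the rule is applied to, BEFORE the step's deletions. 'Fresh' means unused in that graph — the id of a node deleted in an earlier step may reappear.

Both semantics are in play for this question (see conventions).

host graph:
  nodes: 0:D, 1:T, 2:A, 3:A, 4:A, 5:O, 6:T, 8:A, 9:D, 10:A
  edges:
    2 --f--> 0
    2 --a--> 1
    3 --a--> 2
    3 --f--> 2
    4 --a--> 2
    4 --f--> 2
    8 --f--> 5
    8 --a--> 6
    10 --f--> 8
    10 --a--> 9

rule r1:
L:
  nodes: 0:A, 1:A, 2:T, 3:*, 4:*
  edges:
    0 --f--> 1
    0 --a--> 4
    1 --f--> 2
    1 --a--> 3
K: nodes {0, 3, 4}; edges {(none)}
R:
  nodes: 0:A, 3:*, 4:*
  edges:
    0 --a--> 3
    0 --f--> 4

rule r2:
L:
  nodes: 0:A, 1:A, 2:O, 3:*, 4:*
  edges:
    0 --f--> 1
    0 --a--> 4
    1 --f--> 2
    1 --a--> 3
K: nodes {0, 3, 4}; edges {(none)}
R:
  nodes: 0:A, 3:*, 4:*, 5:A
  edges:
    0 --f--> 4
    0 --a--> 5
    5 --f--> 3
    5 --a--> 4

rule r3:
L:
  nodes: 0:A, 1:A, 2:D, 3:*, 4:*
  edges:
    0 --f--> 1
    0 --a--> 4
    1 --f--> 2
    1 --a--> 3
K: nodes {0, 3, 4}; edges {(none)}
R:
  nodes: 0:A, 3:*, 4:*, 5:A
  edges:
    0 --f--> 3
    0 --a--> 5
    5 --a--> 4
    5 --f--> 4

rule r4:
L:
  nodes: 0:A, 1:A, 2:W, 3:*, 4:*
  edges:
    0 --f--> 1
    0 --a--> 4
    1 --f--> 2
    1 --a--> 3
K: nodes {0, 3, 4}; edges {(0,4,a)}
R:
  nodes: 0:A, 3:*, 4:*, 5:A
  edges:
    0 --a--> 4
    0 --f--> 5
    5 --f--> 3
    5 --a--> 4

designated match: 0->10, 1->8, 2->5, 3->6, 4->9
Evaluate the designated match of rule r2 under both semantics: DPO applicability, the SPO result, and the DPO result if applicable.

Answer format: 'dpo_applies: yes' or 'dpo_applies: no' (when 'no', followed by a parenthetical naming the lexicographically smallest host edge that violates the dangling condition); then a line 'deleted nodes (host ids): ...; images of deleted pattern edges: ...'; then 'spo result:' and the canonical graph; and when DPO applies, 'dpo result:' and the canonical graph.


dpo_applies: yes
deleted nodes (host ids): 5, 8; images of deleted pattern edges: (8,5,f); (8,6,a); (10,8,f); (10,9,a)
spo result:
nodes: 0:D, 1:T, 2:A, 3:A, 4:A, 6:T, 9:D, 10:A, 11:A
edges: (2,0,f); (2,1,a); (3,2,a); (3,2,f); (4,2,a); (4,2,f); (10,9,f); (10,11,a); (11,6,f); (11,9,a)
dpo result:
nodes: 0:D, 1:T, 2:A, 3:A, 4:A, 6:T, 9:D, 10:A, 11:A
edges: (2,0,f); (2,1,a); (3,2,a); (3,2,f); (4,2,a); (4,2,f); (10,9,f); (10,11,a); (11,6,f); (11,9,a)


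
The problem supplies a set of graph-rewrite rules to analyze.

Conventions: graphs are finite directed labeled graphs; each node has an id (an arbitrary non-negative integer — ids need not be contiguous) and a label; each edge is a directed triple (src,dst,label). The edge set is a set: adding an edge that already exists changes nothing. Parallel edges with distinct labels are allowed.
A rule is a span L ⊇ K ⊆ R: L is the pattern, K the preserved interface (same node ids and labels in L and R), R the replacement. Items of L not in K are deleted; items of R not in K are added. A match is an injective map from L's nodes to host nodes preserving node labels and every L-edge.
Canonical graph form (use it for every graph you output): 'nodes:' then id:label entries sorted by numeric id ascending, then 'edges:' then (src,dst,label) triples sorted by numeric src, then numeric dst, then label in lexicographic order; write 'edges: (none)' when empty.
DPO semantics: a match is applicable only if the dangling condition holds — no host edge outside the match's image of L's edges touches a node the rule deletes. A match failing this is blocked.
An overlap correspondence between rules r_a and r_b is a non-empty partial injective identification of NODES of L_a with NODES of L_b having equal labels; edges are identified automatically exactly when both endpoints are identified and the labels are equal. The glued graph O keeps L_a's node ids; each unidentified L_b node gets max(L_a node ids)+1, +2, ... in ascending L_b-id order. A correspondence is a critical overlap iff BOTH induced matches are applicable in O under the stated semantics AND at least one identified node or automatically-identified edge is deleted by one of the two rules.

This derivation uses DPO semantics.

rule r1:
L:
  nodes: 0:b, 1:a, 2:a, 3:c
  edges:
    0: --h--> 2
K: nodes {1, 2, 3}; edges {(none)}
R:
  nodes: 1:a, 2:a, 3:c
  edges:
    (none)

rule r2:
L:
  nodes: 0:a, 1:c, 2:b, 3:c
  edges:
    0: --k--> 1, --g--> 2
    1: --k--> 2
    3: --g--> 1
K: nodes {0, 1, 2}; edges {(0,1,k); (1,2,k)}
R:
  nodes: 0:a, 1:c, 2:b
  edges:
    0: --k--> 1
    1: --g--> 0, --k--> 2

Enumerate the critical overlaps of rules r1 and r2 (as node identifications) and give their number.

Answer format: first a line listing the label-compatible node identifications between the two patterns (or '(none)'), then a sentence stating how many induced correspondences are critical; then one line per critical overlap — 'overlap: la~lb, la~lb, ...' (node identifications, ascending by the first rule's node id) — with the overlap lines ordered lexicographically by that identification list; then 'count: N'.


label-compatible node identifications between L(r1) and L(r2): 0~2, 1~0, 2~0, 3~1, 3~3
3 of the induced correspondences are critical overlaps of r1 and r2.
overlap: 1~0, 3~3
overlap: 2~0, 3~3
overlap: 3~3
count: 3


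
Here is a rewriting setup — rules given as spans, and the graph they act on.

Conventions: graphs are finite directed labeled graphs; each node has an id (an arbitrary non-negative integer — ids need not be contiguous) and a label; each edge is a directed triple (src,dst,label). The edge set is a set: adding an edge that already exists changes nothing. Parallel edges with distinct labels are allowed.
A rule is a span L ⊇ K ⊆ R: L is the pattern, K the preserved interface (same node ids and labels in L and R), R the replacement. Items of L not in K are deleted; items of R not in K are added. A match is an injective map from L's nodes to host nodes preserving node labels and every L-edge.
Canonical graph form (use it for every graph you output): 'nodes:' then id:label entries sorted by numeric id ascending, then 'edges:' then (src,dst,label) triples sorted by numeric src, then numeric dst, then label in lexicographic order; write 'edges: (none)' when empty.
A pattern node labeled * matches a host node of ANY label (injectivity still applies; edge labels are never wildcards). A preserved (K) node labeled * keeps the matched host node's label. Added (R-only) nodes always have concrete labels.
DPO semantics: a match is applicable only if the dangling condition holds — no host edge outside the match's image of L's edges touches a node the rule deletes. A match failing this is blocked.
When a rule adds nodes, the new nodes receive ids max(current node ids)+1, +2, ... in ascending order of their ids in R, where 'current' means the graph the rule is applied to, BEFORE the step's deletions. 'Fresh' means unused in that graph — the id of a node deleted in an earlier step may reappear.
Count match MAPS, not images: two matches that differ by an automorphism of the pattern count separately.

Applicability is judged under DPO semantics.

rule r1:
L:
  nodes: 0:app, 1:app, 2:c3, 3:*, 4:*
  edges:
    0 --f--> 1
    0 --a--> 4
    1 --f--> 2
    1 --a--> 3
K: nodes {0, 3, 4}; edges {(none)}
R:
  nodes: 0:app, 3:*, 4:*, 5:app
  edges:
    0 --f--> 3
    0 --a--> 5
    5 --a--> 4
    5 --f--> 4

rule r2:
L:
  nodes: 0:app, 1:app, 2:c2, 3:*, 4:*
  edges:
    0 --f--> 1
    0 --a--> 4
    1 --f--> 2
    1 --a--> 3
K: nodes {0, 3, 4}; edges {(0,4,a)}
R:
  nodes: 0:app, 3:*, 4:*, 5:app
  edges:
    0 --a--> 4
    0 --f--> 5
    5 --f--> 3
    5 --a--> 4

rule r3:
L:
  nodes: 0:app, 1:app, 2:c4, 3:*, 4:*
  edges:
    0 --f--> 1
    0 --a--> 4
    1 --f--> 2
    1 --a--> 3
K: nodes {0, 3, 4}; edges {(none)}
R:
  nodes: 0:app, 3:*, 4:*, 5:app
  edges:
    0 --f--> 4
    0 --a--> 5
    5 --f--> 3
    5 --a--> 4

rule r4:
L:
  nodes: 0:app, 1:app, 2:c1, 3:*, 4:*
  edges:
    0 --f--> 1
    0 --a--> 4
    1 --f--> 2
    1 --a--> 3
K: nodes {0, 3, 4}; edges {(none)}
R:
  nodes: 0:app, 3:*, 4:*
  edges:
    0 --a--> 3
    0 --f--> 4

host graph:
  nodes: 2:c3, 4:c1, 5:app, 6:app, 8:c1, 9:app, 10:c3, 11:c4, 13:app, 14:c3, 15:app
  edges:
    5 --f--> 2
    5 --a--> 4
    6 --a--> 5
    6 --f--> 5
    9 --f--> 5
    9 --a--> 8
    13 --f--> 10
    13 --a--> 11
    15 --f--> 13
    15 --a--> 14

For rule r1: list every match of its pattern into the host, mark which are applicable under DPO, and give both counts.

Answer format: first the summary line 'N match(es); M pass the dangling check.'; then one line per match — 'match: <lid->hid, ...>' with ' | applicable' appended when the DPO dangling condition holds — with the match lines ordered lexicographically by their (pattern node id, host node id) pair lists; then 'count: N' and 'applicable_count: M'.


2 match(es); 1 pass the dangling check.
match: 0->9, 1->5, 2->2, 3->4, 4->8
match: 0->15, 1->13, 2->10, 3->11, 4->14 | applicable
count: 2
applicable_count: 1


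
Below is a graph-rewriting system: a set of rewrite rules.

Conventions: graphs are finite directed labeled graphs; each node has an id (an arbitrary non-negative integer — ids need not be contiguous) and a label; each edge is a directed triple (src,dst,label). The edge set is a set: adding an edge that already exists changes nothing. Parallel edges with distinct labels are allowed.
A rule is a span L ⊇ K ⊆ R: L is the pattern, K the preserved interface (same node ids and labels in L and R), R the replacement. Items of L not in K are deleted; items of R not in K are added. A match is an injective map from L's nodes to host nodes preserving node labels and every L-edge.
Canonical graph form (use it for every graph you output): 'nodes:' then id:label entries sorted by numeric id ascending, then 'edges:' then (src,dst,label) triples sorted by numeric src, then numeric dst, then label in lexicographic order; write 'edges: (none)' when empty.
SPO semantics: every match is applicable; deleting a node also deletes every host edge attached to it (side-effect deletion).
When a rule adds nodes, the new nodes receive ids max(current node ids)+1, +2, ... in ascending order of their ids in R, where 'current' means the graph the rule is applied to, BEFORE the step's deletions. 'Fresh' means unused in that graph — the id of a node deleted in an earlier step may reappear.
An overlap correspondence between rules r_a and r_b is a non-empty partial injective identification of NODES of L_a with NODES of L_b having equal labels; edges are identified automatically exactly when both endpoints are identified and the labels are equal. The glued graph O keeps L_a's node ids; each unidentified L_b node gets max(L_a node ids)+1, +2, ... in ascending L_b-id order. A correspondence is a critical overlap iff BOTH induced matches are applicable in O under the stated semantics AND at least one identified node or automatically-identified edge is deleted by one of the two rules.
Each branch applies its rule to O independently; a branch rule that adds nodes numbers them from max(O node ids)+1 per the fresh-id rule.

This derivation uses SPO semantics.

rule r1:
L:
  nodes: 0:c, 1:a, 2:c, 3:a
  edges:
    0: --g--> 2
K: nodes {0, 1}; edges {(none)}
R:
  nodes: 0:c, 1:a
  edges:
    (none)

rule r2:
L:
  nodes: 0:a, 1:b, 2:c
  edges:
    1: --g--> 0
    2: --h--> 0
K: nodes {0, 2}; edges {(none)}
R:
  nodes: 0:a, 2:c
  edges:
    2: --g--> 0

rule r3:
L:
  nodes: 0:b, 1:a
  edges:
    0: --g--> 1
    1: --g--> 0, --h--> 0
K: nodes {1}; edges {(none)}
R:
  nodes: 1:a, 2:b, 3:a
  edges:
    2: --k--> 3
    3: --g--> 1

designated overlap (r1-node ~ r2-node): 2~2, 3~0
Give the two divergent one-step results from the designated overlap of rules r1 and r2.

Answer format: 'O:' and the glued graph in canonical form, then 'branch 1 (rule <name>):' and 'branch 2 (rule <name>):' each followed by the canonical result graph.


O:
nodes: 0:c, 1:a, 2:c, 3:a, 4:b
edges: (0,2,g); (2,3,h); (4,3,g)
branch 1 (rule r1):
nodes: 0:c, 1:a, 4:b
edges: (none)
branch 2 (rule r2):
nodes: 0:c, 1:a, 2:c, 3:a
edges: (0,2,g); (2,3,g)


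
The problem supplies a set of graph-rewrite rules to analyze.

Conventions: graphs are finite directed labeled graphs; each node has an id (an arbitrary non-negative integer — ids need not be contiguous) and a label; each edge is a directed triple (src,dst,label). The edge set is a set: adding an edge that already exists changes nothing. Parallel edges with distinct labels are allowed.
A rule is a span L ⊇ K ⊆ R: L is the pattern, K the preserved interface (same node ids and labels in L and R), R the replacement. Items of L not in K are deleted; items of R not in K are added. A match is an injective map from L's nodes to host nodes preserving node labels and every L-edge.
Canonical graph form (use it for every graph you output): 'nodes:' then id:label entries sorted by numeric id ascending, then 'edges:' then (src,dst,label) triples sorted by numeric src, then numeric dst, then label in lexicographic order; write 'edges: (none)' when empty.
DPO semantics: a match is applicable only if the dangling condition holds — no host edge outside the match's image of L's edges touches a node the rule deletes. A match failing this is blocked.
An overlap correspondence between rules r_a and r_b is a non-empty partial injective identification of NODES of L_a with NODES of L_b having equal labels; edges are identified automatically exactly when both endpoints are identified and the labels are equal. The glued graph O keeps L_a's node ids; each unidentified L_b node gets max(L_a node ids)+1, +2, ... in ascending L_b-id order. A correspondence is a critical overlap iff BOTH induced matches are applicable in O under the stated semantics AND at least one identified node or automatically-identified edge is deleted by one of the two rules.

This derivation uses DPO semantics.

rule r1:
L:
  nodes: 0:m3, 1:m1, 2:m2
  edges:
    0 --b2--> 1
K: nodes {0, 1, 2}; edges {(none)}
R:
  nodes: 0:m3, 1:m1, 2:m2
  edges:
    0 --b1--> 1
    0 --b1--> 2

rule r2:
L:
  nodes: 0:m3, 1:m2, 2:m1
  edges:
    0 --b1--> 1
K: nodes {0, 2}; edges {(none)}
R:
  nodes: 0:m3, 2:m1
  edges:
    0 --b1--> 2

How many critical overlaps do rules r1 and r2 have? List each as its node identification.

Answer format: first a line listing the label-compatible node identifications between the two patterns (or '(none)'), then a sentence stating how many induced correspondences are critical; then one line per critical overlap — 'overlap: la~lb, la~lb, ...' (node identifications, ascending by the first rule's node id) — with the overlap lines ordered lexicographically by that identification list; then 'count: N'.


label-compatible node identifications between L(r1) and L(r2): 0~0, 1~2, 2~1
4 of the induced correspondences are critical overlaps of r1 and r2.
overlap: 0~0, 1~2, 2~1
overlap: 0~0, 2~1
overlap: 1~2, 2~1
overlap: 2~1
count: 4


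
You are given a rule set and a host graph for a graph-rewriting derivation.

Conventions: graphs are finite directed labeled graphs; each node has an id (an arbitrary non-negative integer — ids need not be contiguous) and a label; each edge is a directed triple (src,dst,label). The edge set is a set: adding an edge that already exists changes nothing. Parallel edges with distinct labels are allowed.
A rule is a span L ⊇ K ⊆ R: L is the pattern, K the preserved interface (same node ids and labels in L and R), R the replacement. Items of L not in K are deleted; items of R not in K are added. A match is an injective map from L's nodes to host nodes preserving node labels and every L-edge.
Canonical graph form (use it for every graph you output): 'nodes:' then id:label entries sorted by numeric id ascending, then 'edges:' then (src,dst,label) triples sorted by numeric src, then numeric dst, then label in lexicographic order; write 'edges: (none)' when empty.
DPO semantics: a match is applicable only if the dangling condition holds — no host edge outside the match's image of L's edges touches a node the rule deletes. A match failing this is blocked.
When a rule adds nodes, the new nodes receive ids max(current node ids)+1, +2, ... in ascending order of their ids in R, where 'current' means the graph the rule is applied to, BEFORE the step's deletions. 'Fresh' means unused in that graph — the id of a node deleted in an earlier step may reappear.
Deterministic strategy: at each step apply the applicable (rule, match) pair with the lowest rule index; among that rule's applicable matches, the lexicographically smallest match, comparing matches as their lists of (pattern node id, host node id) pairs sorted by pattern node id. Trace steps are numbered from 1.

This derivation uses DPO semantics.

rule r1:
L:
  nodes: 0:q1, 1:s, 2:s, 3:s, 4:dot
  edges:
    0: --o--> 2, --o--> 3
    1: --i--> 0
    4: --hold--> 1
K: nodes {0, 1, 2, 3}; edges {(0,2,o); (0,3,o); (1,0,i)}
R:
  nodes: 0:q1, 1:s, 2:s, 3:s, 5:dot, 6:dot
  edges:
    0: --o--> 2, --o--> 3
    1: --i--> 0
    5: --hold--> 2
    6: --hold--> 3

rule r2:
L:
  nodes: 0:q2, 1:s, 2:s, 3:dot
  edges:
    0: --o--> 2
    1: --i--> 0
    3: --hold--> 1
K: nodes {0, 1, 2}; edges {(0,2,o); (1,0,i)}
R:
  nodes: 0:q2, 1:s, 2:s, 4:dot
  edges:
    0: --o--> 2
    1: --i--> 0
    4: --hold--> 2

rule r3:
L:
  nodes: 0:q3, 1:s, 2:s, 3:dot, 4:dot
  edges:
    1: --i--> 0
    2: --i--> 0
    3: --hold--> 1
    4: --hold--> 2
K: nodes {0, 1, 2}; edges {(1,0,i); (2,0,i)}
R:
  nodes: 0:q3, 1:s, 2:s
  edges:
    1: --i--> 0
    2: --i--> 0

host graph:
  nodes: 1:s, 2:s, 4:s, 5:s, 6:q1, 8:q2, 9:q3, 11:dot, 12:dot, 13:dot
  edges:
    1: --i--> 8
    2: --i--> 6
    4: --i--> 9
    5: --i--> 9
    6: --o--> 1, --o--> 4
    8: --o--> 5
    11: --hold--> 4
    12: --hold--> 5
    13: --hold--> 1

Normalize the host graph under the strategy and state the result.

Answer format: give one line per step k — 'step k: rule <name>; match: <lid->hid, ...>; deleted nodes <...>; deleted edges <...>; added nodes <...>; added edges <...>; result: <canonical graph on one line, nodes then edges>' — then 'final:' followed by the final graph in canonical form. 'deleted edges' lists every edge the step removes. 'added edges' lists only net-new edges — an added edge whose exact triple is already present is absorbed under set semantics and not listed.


step 1: rule r2; match: 0->8, 1->1, 2->5, 3->13; deleted nodes 13; deleted edges (13,1,hold); added nodes 14; added edges (14,5,hold); result: nodes: 1:s, 2:s, 4:s, 5:s, 6:q1, 8:q2, 9:q3, 11:dot, 12:dot, 14:dot edges: (1,8,i); (2,6,i); (4,9,i); (5,9,i); (6,1,o); (6,4,o); (8,5,o); (11,4,hold); (12,5,hold); (14,5,hold)
step 2: rule r3; match: 0->9, 1->4, 2->5, 3->11, 4->12; deleted nodes 11, 12; deleted edges (11,4,hold); (12,5,hold); added nodes (none); added edges (none); result: nodes: 1:s, 2:s, 4:s, 5:s, 6:q1, 8:q2, 9:q3, 14:dot edges: (1,8,i); (2,6,i); (4,9,i); (5,9,i); (6,1,o); (6,4,o); (8,5,o); (14,5,hold)
final:
nodes: 1:s, 2:s, 4:s, 5:s, 6:q1, 8:q2, 9:q3, 14:dot
edges: (1,8,i); (2,6,i); (4,9,i); (5,9,i); (6,1,o); (6,4,o); (8,5,o); (14,5,hold)


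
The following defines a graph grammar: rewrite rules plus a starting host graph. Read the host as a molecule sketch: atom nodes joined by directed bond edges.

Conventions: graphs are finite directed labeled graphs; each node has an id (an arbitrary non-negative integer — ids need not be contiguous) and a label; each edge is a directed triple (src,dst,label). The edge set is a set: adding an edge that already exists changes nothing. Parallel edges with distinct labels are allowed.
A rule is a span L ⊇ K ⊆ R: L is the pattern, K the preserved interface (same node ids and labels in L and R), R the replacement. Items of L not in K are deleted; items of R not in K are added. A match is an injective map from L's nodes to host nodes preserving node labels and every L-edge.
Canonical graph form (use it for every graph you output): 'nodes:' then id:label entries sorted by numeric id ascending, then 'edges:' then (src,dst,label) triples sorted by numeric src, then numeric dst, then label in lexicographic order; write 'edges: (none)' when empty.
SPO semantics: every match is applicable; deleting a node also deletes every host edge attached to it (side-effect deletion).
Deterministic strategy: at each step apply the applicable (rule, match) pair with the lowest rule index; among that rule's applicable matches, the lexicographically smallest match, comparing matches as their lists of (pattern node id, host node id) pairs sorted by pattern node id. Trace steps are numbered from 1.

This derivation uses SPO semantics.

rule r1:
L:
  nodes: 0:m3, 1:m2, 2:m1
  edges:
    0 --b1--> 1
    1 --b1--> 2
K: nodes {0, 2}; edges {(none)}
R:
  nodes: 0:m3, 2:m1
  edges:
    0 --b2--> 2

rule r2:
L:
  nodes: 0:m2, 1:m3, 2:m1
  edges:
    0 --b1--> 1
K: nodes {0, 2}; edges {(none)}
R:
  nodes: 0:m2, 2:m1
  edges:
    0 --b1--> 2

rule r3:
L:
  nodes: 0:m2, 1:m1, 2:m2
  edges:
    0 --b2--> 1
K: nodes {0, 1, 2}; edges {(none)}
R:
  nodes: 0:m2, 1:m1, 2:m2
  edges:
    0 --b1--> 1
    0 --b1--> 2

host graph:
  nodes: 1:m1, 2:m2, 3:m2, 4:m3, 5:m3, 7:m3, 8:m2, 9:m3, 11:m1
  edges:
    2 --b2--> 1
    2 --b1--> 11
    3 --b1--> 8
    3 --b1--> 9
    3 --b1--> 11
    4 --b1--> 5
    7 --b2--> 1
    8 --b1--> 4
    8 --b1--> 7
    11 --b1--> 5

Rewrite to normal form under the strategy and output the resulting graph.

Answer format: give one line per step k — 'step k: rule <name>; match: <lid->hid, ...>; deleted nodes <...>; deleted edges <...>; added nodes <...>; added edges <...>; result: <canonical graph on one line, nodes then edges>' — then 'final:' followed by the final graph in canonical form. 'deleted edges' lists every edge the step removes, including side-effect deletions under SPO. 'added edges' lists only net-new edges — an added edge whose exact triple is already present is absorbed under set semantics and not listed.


step 1: rule r2; match: 0->3, 1->9, 2->1; deleted nodes 9; deleted edges (3,9,b1); added nodes (none); added edges (3,1,b1); result: nodes: 1:m1, 2:m2, 3:m2, 4:m3, 5:m3, 7:m3, 8:m2, 11:m1 edges: (2,1,b2); (2,11,b1); (3,1,b1); (3,8,b1); (3,11,b1); (4,5,b1); (7,1,b2); (8,4,b1); (8,7,b1); (11,5,b1)
step 2: rule r2; match: 0->8, 1->4, 2->1; deleted nodes 4; deleted edges (4,5,b1); (8,4,b1); added nodes (none); added edges (8,1,b1); result: nodes: 1:m1, 2:m2, 3:m2, 5:m3, 7:m3, 8:m2, 11:m1 edges: (2,1,b2); (2,11,b1); (3,1,b1); (3,8,b1); (3,11,b1); (7,1,b2); (8,1,b1); (8,7,b1); (11,5,b1)
step 3: rule r2; match: 0->8, 1->7, 2->1; deleted nodes 7; deleted edges (7,1,b2); (8,7,b1); added nodes (none); added edges (none); result: nodes: 1:m1, 2:m2, 3:m2, 5:m3, 8:m2, 11:m1 edges: (2,1,b2); (2,11,b1); (3,1,b1); (3,8,b1); (3,11,b1); (8,1,b1); (11,5,b1)
step 4: rule r3; match: 0->2, 1->1, 2->3; deleted nodes (none); deleted edges (2,1,b2); added nodes (none); added edges (2,1,b1); (2,3,b1); result: nodes: 1:m1, 2:m2, 3:m2, 5:m3, 8:m2, 11:m1 edges: (2,1,b1); (2,3,b1); (2,11,b1); (3,1,b1); (3,8,b1); (3,11,b1); (8,1,b1); (11,5,b1)
final:
nodes: 1:m1, 2:m2, 3:m2, 5:m3, 8:m2, 11:m1
edges: (2,1,b1); (2,3,b1); (2,11,b1); (3,1,b1); (3,8,b1); (3,11,b1); (8,1,b1); (11,5,b1)
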